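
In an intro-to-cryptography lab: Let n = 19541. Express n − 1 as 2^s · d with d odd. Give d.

Halving: 19540 → 9770 → 4885; 4885 is odd.
So 19540 = 2^2 · 4885.

4885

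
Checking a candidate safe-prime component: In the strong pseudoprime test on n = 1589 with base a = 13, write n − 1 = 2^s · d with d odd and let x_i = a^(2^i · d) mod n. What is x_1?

981

n − 1 = 1588 = 2^2 · 397, so s = 2 and d = 397.
x_0 = 13^397 mod 1589 = 727.
x_1 = 727^2 mod 1589 = 981.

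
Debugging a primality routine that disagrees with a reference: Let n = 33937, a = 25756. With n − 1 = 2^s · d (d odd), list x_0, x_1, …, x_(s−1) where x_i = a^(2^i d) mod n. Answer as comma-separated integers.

n − 1 = 33936 = 2^4 · 2121, so s = 4 and d = 2121.
x_0 = 25756^2121 mod 33937 = 26375.
x_1 = 26375^2 mod 33937 = 33936.
x_2 = 33936^2 mod 33937 = 1.
x_3 = 1^2 mod 33937 = 1.

26375, 33936, 1, 1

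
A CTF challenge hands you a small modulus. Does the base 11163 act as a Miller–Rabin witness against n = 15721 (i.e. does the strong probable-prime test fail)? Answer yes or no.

yes

n − 1 = 15720 = 2^3 · 1965, so s = 3 and d = 1965.
x_0 = 11163^1965 mod 15721 = 13824.
x_0 is neither 1 nor 15720, so continue squaring.
x_1 = 13824^2 mod 15721 = 14221.
x_2 = 14221^2 mod 15721 = 1897.
Reached i = s−1 = 2 without hitting −1: 11163 is a Miller–Rabin witness and 15721 is composite.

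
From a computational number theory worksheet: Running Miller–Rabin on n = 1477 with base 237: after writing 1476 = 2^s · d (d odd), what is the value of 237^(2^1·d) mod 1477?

148

n − 1 = 1476 = 2^2 · 369, so s = 2 and d = 369.
x_0 = 237^369 mod 1477 = 510.
x_1 = 510^2 mod 1477 = 148.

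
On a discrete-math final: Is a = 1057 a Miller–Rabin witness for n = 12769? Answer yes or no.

no

n − 1 = 12768 = 2^5 · 399, so s = 5 and d = 399.
x_0 = 1057^399 mod 12769 = 3455.
x_0 is neither 1 nor 12768, so continue squaring.
x_1 = 3455^2 mod 12769 = 10779.
x_2 = 10779^2 mod 12769 = 1710.
x_3 = 1710^2 mod 12769 = 12768.
x_3 ≡ −1, so 1057 is not a witness.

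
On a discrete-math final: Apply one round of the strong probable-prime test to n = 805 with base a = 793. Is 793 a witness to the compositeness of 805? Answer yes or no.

yes

n − 1 = 804 = 2^2 · 201, so s = 2 and d = 201.
x_0 = 793^201 mod 805 = 43.
x_0 is neither 1 nor 804, so continue squaring.
x_1 = 43^2 mod 805 = 239.
Reached i = s−1 = 1 without hitting −1: 793 is a Miller–Rabin witness and 805 is composite.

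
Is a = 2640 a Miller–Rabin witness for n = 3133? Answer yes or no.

n − 1 = 3132 = 2^2 · 783, so s = 2 and d = 783.
x_0 = 2640^783 mod 3133 = 352.
x_0 is neither 1 nor 3132, so continue squaring.
x_1 = 352^2 mod 3133 = 1717.
Reached i = s−1 = 1 without hitting −1: 2640 is a Miller–Rabin witness and 3133 is composite.

yes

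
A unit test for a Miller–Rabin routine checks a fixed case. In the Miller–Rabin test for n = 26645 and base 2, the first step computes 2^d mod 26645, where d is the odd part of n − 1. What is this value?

10222

n − 1 = 26644 = 2^2 · 6661, so s = 2 and d = 6661.
By repeated squaring, 2^6661 ≡ 10222 (mod 26645).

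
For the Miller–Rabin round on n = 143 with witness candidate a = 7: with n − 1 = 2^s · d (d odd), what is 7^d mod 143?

106

n − 1 = 142 = 2^1 · 71, so s = 1 and d = 71.
Repeated squaring mod 143: 7^1 ≡ 7, 7^2 ≡ 49, 7^4 ≡ 113, 7^8 ≡ 42, 7^16 ≡ 48, 7^32 ≡ 16, 7^64 ≡ 113.
71 = 64 + 4 + 2 + 1, so 7^71 ≡ 113·113·49·7 ≡ 106 (mod 143).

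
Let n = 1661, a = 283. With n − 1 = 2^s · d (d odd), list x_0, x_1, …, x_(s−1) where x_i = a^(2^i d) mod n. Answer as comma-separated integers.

1660, 1

n − 1 = 1660 = 2^2 · 415, so s = 2 and d = 415.
x_0 = 283^415 mod 1661 = 1660.
x_1 = 1660^2 mod 1661 = 1.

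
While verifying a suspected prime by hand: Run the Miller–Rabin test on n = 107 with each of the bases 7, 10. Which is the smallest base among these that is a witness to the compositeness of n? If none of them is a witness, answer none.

n − 1 = 106 = 2^1 · 53, so s = 1 and d = 53.
Base 7: x_0 = 7^53 mod 107 = 106. x_0 = 106 ≡ −1, so 7 is not a witness.
Base 10: x_0 = 10^53 mod 107 = 1. x_0 = 1, so 10 is not a witness.
No listed base is a witness for 107.

none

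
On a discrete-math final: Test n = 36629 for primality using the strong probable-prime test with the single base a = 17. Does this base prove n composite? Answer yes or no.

n − 1 = 36628 = 2^2 · 9157, so s = 2 and d = 9157.
x_0 = 17^9157 mod 36629 = 6362.
x_0 is neither 1 nor 36628, so continue squaring.
x_1 = 6362^2 mod 36629 = 36628.
x_1 ≡ −1, so 17 is not a witness.

no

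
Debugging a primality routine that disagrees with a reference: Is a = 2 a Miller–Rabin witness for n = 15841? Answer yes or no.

n − 1 = 15840 = 2^5 · 495, so s = 5 and d = 495.
x_0 = 2^495 mod 15841 = 1.
x_0 = 1, so 2 is not a witness.

no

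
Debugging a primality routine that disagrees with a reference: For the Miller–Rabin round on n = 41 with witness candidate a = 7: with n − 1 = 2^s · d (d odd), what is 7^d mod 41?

38

n − 1 = 40 = 2^3 · 5, so s = 3 and d = 5.
7^5 mod 41 = 38.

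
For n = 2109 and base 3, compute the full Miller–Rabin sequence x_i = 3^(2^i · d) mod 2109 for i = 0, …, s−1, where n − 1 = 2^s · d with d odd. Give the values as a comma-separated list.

243, 2106

n − 1 = 2108 = 2^2 · 527, so s = 2 and d = 527.
x_0 = 3^527 mod 2109 = 243.
x_1 = 243^2 mod 2109 = 2106.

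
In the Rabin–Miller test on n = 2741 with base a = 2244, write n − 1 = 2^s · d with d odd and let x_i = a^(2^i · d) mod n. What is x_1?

1

n − 1 = 2740 = 2^2 · 685, so s = 2 and d = 685.
Repeated squaring mod 2741: 2244^1 ≡ 2244, 2244^2 ≡ 319, 2244^4 ≡ 344, 2244^8 ≡ 473, 2244^16 ≡ 1708, 2244^32 ≡ 840, 2244^64 ≡ 1163, 2244^128 ≡ 1256, 2244^256 ≡ 1461, 2244^512 ≡ 2023.
685 = 512 + 128 + 32 + 8 + 4 + 1, so 2244^685 ≡ 2023·1256·840·473·344·2244 ≡ 2740 (mod 2741).
x_0 = 2740.
x_1 = 2740^2 mod 2741 = 1.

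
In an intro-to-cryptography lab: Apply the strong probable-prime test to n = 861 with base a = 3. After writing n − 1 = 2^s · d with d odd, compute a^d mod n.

n − 1 = 860 = 2^2 · 215, so s = 2 and d = 215.
Repeated squaring mod 861: 3^1 ≡ 3, 3^2 ≡ 9, 3^4 ≡ 81, 3^8 ≡ 534, 3^16 ≡ 165, 3^32 ≡ 534, 3^64 ≡ 165, 3^128 ≡ 534.
215 = 128 + 64 + 16 + 4 + 2 + 1, so 3^215 ≡ 534·165·165·81·9·3 ≡ 96 (mod 861).

96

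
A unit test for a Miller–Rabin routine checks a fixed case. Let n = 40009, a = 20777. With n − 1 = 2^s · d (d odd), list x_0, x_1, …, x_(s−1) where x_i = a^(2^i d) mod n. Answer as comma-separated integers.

n − 1 = 40008 = 2^3 · 5001, so s = 3 and d = 5001.
x_0 = 20777^5001 mod 40009 = 29521.
x_1 = 29521^2 mod 40009 = 13403.
x_2 = 13403^2 mod 40009 = 40008.

29521, 13403, 40008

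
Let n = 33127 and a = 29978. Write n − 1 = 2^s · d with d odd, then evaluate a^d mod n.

n − 1 = 33126 = 2^1 · 16563, so s = 1 and d = 16563.
29978^16563 mod 33127 = 29408.

29408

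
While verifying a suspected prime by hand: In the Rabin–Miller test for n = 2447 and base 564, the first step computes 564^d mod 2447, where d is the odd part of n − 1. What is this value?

2446

n − 1 = 2446 = 2^1 · 1223, so s = 1 and d = 1223.
564^1223 mod 2447 = 2446.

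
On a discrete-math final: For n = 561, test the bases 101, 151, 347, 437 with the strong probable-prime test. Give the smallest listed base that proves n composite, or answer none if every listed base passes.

n − 1 = 560 = 2^4 · 35, so s = 4 and d = 35.
Base 101: x_0 = 101^35 mod 561 = 560. x_0 = 560 ≡ −1, so 101 is not a witness.
Base 151: x_0 = 151^35 mod 561 = 43. x_0 is neither 1 nor 560, so continue squaring. x_1 = 43^2 mod 561 = 166. x_2 = 166^2 mod 561 = 67. x_3 = 67^2 mod 561 = 1. x_3 = 1 but x_2 ≠ ±1, a nontrivial square root of 1 — 151 is a witness and 561 is composite.
Base 347: x_0 = 347^35 mod 561 = 428. x_0 is neither 1 nor 560, so continue squaring. x_1 = 428^2 mod 561 = 298. x_2 = 298^2 mod 561 = 166. x_3 = 166^2 mod 561 = 67. Reached i = s−1 = 3 without hitting −1: 347 is a Miller–Rabin witness and 561 is composite.
Base 437: x_0 = 437^35 mod 561 = 164. x_0 is neither 1 nor 560, so continue squaring. x_1 = 164^2 mod 561 = 529. x_2 = 529^2 mod 561 = 463. x_3 = 463^2 mod 561 = 67. Reached i = s−1 = 3 without hitting −1: 437 is a Miller–Rabin witness and 561 is composite.
The smallest witness among the given bases is 151.

151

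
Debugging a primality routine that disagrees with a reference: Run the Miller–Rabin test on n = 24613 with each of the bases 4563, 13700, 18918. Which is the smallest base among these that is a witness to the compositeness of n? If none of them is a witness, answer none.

13700

n − 1 = 24612 = 2^2 · 6153, so s = 2 and d = 6153.
Base 4563: x_0 = 4563^6153 mod 24613 = 24612. x_0 = 24612 ≡ −1, so 4563 is not a witness.
Base 13700: x_0 = 13700^6153 mod 24613 = 8391. x_0 is neither 1 nor 24612, so continue squaring. x_1 = 8391^2 mod 24613 = 15701. Reached i = s−1 = 1 without hitting −1: 13700 is a Miller–Rabin witness and 24613 is composite.
Base 18918: x_0 = 18918^6153 mod 24613 = 5668. x_0 is neither 1 nor 24612, so continue squaring. x_1 = 5668^2 mod 24613 = 6259. Reached i = s−1 = 1 without hitting −1: 18918 is a Miller–Rabin witness and 24613 is composite.
The smallest witness among the given bases is 13700.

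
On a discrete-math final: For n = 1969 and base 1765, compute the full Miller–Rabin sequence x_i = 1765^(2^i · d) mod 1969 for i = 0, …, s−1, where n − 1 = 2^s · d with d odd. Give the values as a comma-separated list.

1808, 324, 619, 1175

n − 1 = 1968 = 2^4 · 123, so s = 4 and d = 123.
x_0 = 1765^123 mod 1969 = 1808.
x_1 = 1808^2 mod 1969 = 324.
x_2 = 324^2 mod 1969 = 619.
x_3 = 619^2 mod 1969 = 1175.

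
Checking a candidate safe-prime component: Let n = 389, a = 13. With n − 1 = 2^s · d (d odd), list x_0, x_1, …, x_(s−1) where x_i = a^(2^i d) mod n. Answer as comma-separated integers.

1, 1

n − 1 = 388 = 2^2 · 97, so s = 2 and d = 97.
x_0 = 13^97 mod 389 = 1.
x_1 = 1^2 mod 389 = 1.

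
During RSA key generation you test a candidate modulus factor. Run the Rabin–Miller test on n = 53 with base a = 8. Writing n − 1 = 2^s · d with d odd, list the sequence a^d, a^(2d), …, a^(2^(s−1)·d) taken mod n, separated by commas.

n − 1 = 52 = 2^2 · 13, so s = 2 and d = 13.
x_0 = 8^13 mod 53 = 23.
x_1 = 23^2 mod 53 = 52.

23, 52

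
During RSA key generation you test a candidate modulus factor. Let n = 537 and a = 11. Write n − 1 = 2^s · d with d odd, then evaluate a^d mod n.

26

n − 1 = 536 = 2^3 · 67, so s = 3 and d = 67.
By repeated squaring, 11^67 ≡ 26 (mod 537).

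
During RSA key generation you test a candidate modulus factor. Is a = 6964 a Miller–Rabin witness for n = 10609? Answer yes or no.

no

n − 1 = 10608 = 2^4 · 663, so s = 4 and d = 663.
x_0 = 6964^663 mod 10609 = 1.
x_0 = 1, so 6964 is not a witness.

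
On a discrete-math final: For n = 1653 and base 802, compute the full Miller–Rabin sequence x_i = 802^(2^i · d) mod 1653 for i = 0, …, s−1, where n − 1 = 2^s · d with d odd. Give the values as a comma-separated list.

1525, 1507

n − 1 = 1652 = 2^2 · 413, so s = 2 and d = 413.
x_0 = 802^413 mod 1653 = 1525.
x_1 = 1525^2 mod 1653 = 1507.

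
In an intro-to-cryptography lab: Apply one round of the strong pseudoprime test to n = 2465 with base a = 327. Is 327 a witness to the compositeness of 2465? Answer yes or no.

no

n − 1 = 2464 = 2^5 · 77, so s = 5 and d = 77.
x_0 = 327^77 mod 2465 = 157.
x_0 is neither 1 nor 2464, so continue squaring.
x_1 = 157^2 mod 2465 = 2464.
x_1 ≡ −1, so 327 is not a witness.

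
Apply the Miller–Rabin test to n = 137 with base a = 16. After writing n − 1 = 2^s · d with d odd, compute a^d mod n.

1

n − 1 = 136 = 2^3 · 17, so s = 3 and d = 17.
Repeated squaring mod 137: 16^1 ≡ 16, 16^2 ≡ 119, 16^4 ≡ 50, 16^8 ≡ 34, 16^16 ≡ 60.
17 = 16 + 1, so 16^17 ≡ 60·16 ≡ 1 (mod 137).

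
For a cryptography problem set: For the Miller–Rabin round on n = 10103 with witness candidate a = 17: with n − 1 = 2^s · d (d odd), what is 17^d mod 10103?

10102

n − 1 = 10102 = 2^1 · 5051, so s = 1 and d = 5051.
Repeated squaring mod 10103: 17^1 ≡ 17, 17^2 ≡ 289, 17^4 ≡ 2697, 17^8 ≡ 9752, 17^16 ≡ 1965, 17^32 ≡ 1879, 17^64 ≡ 4694, 17^128 ≡ 9096, 17^256 ≡ 3749, 17^512 ≡ 1728, 17^1024 ≡ 5599, 17^2048 ≡ 9295, 17^4096 ≡ 6272.
5051 = 4096 + 512 + 256 + 128 + 32 + 16 + 8 + 2 + 1, so 17^5051 ≡ 6272·1728·3749·9096·1879·1965·9752·289·17 ≡ 10102 (mod 10103).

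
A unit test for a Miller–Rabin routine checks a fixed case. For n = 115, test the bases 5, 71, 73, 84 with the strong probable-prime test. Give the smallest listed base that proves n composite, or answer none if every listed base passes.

5

n − 1 = 114 = 2^1 · 57, so s = 1 and d = 57.
Base 5: x_0 = 5^57 mod 115 = 90. x_0 ∉ {1, 114} and s = 1, so 5 is a Miller–Rabin witness and 115 is composite.
Base 71: x_0 = 71^57 mod 115 = 96. x_0 ∉ {1, 114} and s = 1, so 71 is a Miller–Rabin witness and 115 is composite.
Base 73: x_0 = 73^57 mod 115 = 108. x_0 ∉ {1, 114} and s = 1, so 73 is a Miller–Rabin witness and 115 is composite.
Base 84: x_0 = 84^57 mod 115 = 74. x_0 ∉ {1, 114} and s = 1, so 84 is a Miller–Rabin witness and 115 is composite.
The smallest witness among the given bases is 5.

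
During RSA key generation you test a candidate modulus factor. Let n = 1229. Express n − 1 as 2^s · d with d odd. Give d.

307

Halving: 1228 → 614 → 307; 307 is odd.
So 1228 = 2^2 · 307.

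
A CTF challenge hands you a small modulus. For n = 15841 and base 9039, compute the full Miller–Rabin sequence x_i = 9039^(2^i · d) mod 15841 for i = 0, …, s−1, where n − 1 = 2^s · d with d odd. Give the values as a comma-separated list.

n − 1 = 15840 = 2^5 · 495, so s = 5 and d = 495.
x_0 = 9039^495 mod 15841 = 6945.
x_1 = 6945^2 mod 15841 = 13021.
x_2 = 13021^2 mod 15841 = 218.
x_3 = 218^2 mod 15841 = 1.
x_4 = 1^2 mod 15841 = 1.

6945, 13021, 218, 1, 1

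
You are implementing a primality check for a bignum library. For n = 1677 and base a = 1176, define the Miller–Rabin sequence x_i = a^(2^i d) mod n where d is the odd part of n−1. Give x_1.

615

n − 1 = 1676 = 2^2 · 419, so s = 2 and d = 419.
x_0 = 1176^419 mod 1677 = 453.
x_1 = 453^2 mod 1677 = 615.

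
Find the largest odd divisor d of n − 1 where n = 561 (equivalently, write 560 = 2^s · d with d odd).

35

Halving: 560 → 280 → 140 → 70 → 35; 35 is odd.
So 560 = 2^4 · 35.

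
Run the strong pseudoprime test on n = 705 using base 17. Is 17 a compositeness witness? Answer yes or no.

n − 1 = 704 = 2^6 · 11, so s = 6 and d = 11.
x_0 = 17^11 mod 705 = 53.
x_0 is neither 1 nor 704, so continue squaring.
x_1 = 53^2 mod 705 = 694.
x_2 = 694^2 mod 705 = 121.
x_3 = 121^2 mod 705 = 541.
x_4 = 541^2 mod 705 = 106.
x_5 = 106^2 mod 705 = 661.
Reached i = s−1 = 5 without hitting −1: 17 is a Miller–Rabin witness and 705 is composite.

yes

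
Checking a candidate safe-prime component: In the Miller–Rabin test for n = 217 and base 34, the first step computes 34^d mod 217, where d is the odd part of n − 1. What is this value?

209

n − 1 = 216 = 2^3 · 27, so s = 3 and d = 27.
34^27 mod 217 = 209.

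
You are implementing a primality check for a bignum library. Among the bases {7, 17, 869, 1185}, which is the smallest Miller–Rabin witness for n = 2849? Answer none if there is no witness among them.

7

n − 1 = 2848 = 2^5 · 89, so s = 5 and d = 89.
Base 7: x_0 = 7^89 mod 2849 = 756. x_0 is neither 1 nor 2848, so continue squaring. x_1 = 756^2 mod 2849 = 1736. x_2 = 1736^2 mod 2849 = 2303. x_3 = 2303^2 mod 2849 = 1820. x_4 = 1820^2 mod 2849 = 1862. Reached i = s−1 = 4 without hitting −1: 7 is a Miller–Rabin witness and 2849 is composite.
Base 17: x_0 = 17^89 mod 2849 = 2455. x_0 is neither 1 nor 2848, so continue squaring. x_1 = 2455^2 mod 2849 = 1390. x_2 = 1390^2 mod 2849 = 478. x_3 = 478^2 mod 2849 = 564. x_4 = 564^2 mod 2849 = 1857. Reached i = s−1 = 4 without hitting −1: 17 is a Miller–Rabin witness and 2849 is composite.
Base 869: x_0 = 869^89 mod 2849 = 1408. x_0 is neither 1 nor 2848, so continue squaring. x_1 = 1408^2 mod 2849 = 2409. x_2 = 2409^2 mod 2849 = 2717. x_3 = 2717^2 mod 2849 = 330. x_4 = 330^2 mod 2849 = 638. Reached i = s−1 = 4 without hitting −1: 869 is a Miller–Rabin witness and 2849 is composite.
Base 1185: x_0 = 1185^89 mod 2849 = 1481. x_0 is neither 1 nor 2848, so continue squaring. x_1 = 1481^2 mod 2849 = 2480. x_2 = 2480^2 mod 2849 = 2258. x_3 = 2258^2 mod 2849 = 1703. x_4 = 1703^2 mod 2849 = 2776. Reached i = s−1 = 4 without hitting −1: 1185 is a Miller–Rabin witness and 2849 is composite.
The smallest witness among the given bases is 7.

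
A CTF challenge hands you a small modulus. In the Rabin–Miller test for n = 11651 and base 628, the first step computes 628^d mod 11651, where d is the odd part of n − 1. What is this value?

886

n − 1 = 11650 = 2^1 · 5825, so s = 1 and d = 5825.
Repeated squaring mod 11651: 628^1 ≡ 628, 628^2 ≡ 9901, 628^4 ≡ 9938, 628^8 ≡ 9968, 628^16 ≡ 1296, 628^32 ≡ 1872, 628^64 ≡ 9084, 628^128 ≡ 6674, 628^256 ≡ 503, 628^512 ≡ 8338, 628^1024 ≡ 727, 628^2048 ≡ 4234, 628^4096 ≡ 7518.
5825 = 4096 + 1024 + 512 + 128 + 64 + 1, so 628^5825 ≡ 7518·727·8338·6674·9084·628 ≡ 886 (mod 11651).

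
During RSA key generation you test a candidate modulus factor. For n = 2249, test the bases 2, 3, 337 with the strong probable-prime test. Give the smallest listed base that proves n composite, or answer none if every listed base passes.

n − 1 = 2248 = 2^3 · 281, so s = 3 and d = 281.
Base 2: x_0 = 2^281 mod 2249 = 162. x_0 is neither 1 nor 2248, so continue squaring. x_1 = 162^2 mod 2249 = 1505. x_2 = 1505^2 mod 2249 = 282. Reached i = s−1 = 2 without hitting −1: 2 is a Miller–Rabin witness and 2249 is composite.
Base 3: x_0 = 3^281 mod 2249 = 1309. x_0 is neither 1 nor 2248, so continue squaring. x_1 = 1309^2 mod 2249 = 1992. x_2 = 1992^2 mod 2249 = 828. Reached i = s−1 = 2 without hitting −1: 3 is a Miller–Rabin witness and 2249 is composite.
Base 337: x_0 = 337^281 mod 2249 = 1468. x_0 is neither 1 nor 2248, so continue squaring. x_1 = 1468^2 mod 2249 = 482. x_2 = 482^2 mod 2249 = 677. Reached i = s−1 = 2 without hitting −1: 337 is a Miller–Rabin witness and 2249 is composite.
The smallest witness among the given bases is 2.

2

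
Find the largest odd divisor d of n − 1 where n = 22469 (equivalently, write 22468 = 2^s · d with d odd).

Halving: 22468 → 11234 → 5617; 5617 is odd.
So 22468 = 2^2 · 5617.

5617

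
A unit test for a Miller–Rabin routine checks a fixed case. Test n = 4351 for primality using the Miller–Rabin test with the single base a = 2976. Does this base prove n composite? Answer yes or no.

n − 1 = 4350 = 2^1 · 2175, so s = 1 and d = 2175.
Repeated squaring mod 4351: 2976^1 ≡ 2976, 2976^2 ≡ 2291, 2976^4 ≡ 1375, 2976^8 ≡ 2291, 2976^16 ≡ 1375, 2976^32 ≡ 2291, 2976^64 ≡ 1375, 2976^128 ≡ 2291, 2976^256 ≡ 1375, 2976^512 ≡ 2291, 2976^1024 ≡ 1375, 2976^2048 ≡ 2291.
2175 = 2048 + 64 + 32 + 16 + 8 + 4 + 2 + 1, so 2976^2175 ≡ 2291·1375·2291·1375·2291·1375·2291·2976 ≡ 4350 (mod 4351).
x_0 = 2976^2175 mod 4351 = 4350.
x_0 = 4350 ≡ −1, so 2976 is not a witness.

no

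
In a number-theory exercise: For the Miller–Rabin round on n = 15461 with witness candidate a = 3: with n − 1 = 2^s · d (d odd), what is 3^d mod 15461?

10940

n − 1 = 15460 = 2^2 · 3865, so s = 2 and d = 3865.
3^3865 mod 15461 = 10940.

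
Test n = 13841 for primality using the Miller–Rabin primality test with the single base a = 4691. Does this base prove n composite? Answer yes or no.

no

n − 1 = 13840 = 2^4 · 865, so s = 4 and d = 865.
Repeated squaring mod 13841: 4691^1 ≡ 4691, 4691^2 ≡ 12132, 4691^4 ≡ 230, 4691^8 ≡ 11377, 4691^16 ≡ 8938, 4691^32 ≡ 11433, 4691^64 ≡ 12926, 4691^128 ≡ 6765, 4691^256 ≡ 6879, 4691^512 ≡ 12103.
865 = 512 + 256 + 64 + 32 + 1, so 4691^865 ≡ 12103·6879·12926·11433·4691 ≡ 12385 (mod 13841).
x_0 = 4691^865 mod 13841 = 12385.
x_0 is neither 1 nor 13840, so continue squaring.
x_1 = 12385^2 mod 13841 = 2263.
x_2 = 2263^2 mod 13841 = 13840.
x_2 ≡ −1, so 4691 is not a witness.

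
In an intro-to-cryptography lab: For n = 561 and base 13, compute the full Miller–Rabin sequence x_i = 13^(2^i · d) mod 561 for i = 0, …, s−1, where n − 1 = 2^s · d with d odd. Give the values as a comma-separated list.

208, 67, 1, 1

n − 1 = 560 = 2^4 · 35, so s = 4 and d = 35.
x_0 = 13^35 mod 561 = 208.
x_1 = 208^2 mod 561 = 67.
x_2 = 67^2 mod 561 = 1.
x_3 = 1^2 mod 561 = 1.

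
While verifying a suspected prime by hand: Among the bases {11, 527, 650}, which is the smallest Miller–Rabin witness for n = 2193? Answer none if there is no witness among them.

11

n − 1 = 2192 = 2^4 · 137, so s = 4 and d = 137.
Base 11: x_0 = 11^137 mod 2193 = 1655. x_0 is neither 1 nor 2192, so continue squaring. x_1 = 1655^2 mod 2193 = 2161. x_2 = 2161^2 mod 2193 = 1024. x_3 = 1024^2 mod 2193 = 322. Reached i = s−1 = 3 without hitting −1: 11 is a Miller–Rabin witness and 2193 is composite.
Base 527: x_0 = 527^137 mod 2193 = 1139. x_0 is neither 1 nor 2192, so continue squaring. x_1 = 1139^2 mod 2193 = 1258. x_2 = 1258^2 mod 2193 = 1411. x_3 = 1411^2 mod 2193 = 1870. Reached i = s−1 = 3 without hitting −1: 527 is a Miller–Rabin witness and 2193 is composite.
Base 650: x_0 = 650^137 mod 2193 = 1109. x_0 is neither 1 nor 2192, so continue squaring. x_1 = 1109^2 mod 2193 = 1801. x_2 = 1801^2 mod 2193 = 154. x_3 = 154^2 mod 2193 = 1786. Reached i = s−1 = 3 without hitting −1: 650 is a Miller–Rabin witness and 2193 is composite.
The smallest witness among the given bases is 11.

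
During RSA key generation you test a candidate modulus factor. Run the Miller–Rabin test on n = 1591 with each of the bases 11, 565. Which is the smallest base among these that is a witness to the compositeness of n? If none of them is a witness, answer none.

n − 1 = 1590 = 2^1 · 795, so s = 1 and d = 795.
Base 11: x_0 = 11^795 mod 1591 = 924. x_0 ∉ {1, 1590} and s = 1, so 11 is a Miller–Rabin witness and 1591 is composite.
Base 565: x_0 = 565^795 mod 1591 = 1. x_0 = 1, so 565 is not a witness.
The smallest witness among the given bases is 11.

11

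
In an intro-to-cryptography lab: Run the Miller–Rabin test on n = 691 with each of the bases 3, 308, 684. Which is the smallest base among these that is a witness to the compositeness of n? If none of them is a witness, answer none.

n − 1 = 690 = 2^1 · 345, so s = 1 and d = 345.
Base 3: x_0 = 3^345 mod 691 = 690. x_0 = 690 ≡ −1, so 3 is not a witness.
Base 308: x_0 = 308^345 mod 691 = 690. x_0 = 690 ≡ −1, so 308 is not a witness.
Base 684: x_0 = 684^345 mod 691 = 690. x_0 = 690 ≡ −1, so 684 is not a witness.
No listed base is a witness for 691.

none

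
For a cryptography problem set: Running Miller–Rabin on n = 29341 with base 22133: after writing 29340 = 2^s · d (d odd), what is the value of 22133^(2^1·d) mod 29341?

n − 1 = 29340 = 2^2 · 7335, so s = 2 and d = 7335.
Repeated squaring mod 29341: 22133^1 ≡ 22133, 22133^2 ≡ 21694, 22133^4 ≡ 29337, 22133^8 ≡ 16, 22133^16 ≡ 256, 22133^32 ≡ 6854, 22133^64 ≡ 2375, 22133^128 ≡ 7153, 22133^256 ≡ 24046, 22133^512 ≡ 16370, 22133^1024 ≡ 5547, 22133^2048 ≡ 19841, 22133^4096 ≡ 26425.
7335 = 4096 + 2048 + 1024 + 128 + 32 + 4 + 2 + 1, so 22133^7335 ≡ 26425·19841·5547·7153·6854·29337·21694·22133 ≡ 23496 (mod 29341).
x_0 = 23496.
x_1 = 23496^2 mod 29341 = 11101.

11101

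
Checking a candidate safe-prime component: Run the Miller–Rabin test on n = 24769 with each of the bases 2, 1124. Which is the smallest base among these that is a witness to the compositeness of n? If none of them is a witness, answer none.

2

n − 1 = 24768 = 2^6 · 387, so s = 6 and d = 387.
Base 2: x_0 = 2^387 mod 24769 = 16124. x_0 is neither 1 nor 24768, so continue squaring. x_1 = 16124^2 mod 24769 = 7952. x_2 = 7952^2 mod 24769 = 23816. x_3 = 23816^2 mod 24769 = 16525. x_4 = 16525^2 mod 24769 = 22169. x_5 = 22169^2 mod 24769 = 22832. Reached i = s−1 = 5 without hitting −1: 2 is a Miller–Rabin witness and 24769 is composite.
Base 1124: x_0 = 1124^387 mod 24769 = 19966. x_0 is neither 1 nor 24768, so continue squaring. x_1 = 19966^2 mod 24769 = 8870. x_2 = 8870^2 mod 24769 = 10556. x_3 = 10556^2 mod 24769 = 18174. x_4 = 18174^2 mod 24769 = 24430. x_5 = 24430^2 mod 24769 = 15845. Reached i = s−1 = 5 without hitting −1: 1124 is a Miller–Rabin witness and 24769 is composite.
The smallest witness among the given bases is 2.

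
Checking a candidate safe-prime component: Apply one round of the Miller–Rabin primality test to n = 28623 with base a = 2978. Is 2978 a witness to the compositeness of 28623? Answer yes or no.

n − 1 = 28622 = 2^1 · 14311, so s = 1 and d = 14311.
By repeated squaring, 2978^14311 ≡ 17048 (mod 28623).
x_0 = 2978^14311 mod 28623 = 17048.
x_0 ∉ {1, 28622} and s = 1, so 2978 is a Miller–Rabin witness and 28623 is composite.

yes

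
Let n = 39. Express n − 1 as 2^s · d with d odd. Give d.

19

Halving: 38 → 19; 19 is odd.
So 38 = 2^1 · 19.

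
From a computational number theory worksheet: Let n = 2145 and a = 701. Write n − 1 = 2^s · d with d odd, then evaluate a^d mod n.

n − 1 = 2144 = 2^5 · 67, so s = 5 and d = 67.
By repeated squaring, 701^67 ≡ 1091 (mod 2145).

1091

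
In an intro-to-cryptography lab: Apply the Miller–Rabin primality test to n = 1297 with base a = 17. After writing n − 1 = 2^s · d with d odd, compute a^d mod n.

n − 1 = 1296 = 2^4 · 81, so s = 4 and d = 81.
17^81 mod 1297 = 1140.

1140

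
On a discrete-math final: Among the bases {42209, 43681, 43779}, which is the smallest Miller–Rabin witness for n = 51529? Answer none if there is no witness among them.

n − 1 = 51528 = 2^3 · 6441, so s = 3 and d = 6441.
Base 42209: x_0 = 42209^6441 mod 51529 = 35867. x_0 is neither 1 nor 51528, so continue squaring. x_1 = 35867^2 mod 51529 = 20204. x_2 = 20204^2 mod 51529 = 40407. Reached i = s−1 = 2 without hitting −1: 42209 is a Miller–Rabin witness and 51529 is composite.
Base 43681: x_0 = 43681^6441 mod 51529 = 3860. x_0 is neither 1 nor 51528, so continue squaring. x_1 = 3860^2 mod 51529 = 7719. x_2 = 7719^2 mod 51529 = 15437. Reached i = s−1 = 2 without hitting −1: 43681 is a Miller–Rabin witness and 51529 is composite.
Base 43779: x_0 = 43779^6441 mod 51529 = 32916. x_0 is neither 1 nor 51528, so continue squaring. x_1 = 32916^2 mod 51529 = 14302. x_2 = 14302^2 mod 51529 = 28603. Reached i = s−1 = 2 without hitting −1: 43779 is a Miller–Rabin witness and 51529 is composite.
The smallest witness among the given bases is 42209.

42209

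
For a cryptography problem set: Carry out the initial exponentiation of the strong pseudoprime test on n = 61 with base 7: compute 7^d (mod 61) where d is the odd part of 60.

n − 1 = 60 = 2^2 · 15, so s = 2 and d = 15.
Repeated squaring mod 61: 7^1 ≡ 7, 7^2 ≡ 49, 7^4 ≡ 22, 7^8 ≡ 57.
15 = 8 + 4 + 2 + 1, so 7^15 ≡ 57·22·49·7 ≡ 11 (mod 61).

11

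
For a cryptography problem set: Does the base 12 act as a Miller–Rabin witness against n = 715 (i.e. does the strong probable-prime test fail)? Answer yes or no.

yes

n − 1 = 714 = 2^1 · 357, so s = 1 and d = 357.
Repeated squaring mod 715: 12^1 ≡ 12, 12^2 ≡ 144, 12^4 ≡ 1, 12^8 ≡ 1, 12^16 ≡ 1, 12^32 ≡ 1, 12^64 ≡ 1, 12^128 ≡ 1, 12^256 ≡ 1.
357 = 256 + 64 + 32 + 4 + 1, so 12^357 ≡ 1·1·1·1·12 ≡ 12 (mod 715).
x_0 = 12^357 mod 715 = 12.
x_0 ∉ {1, 714} and s = 1, so 12 is a Miller–Rabin witness and 715 is composite.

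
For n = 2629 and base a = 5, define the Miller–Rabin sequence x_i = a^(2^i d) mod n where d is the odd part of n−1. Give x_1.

735

n − 1 = 2628 = 2^2 · 657, so s = 2 and d = 657.
Repeated squaring mod 2629: 5^1 ≡ 5, 5^2 ≡ 25, 5^4 ≡ 625, 5^8 ≡ 1533, 5^16 ≡ 2392, 5^32 ≡ 960, 5^64 ≡ 1450, 5^128 ≡ 1929, 5^256 ≡ 1006, 5^512 ≡ 2500.
657 = 512 + 128 + 16 + 1, so 5^657 ≡ 2500·1929·2392·5 ≡ 58 (mod 2629).
x_0 = 58.
x_1 = 58^2 mod 2629 = 735.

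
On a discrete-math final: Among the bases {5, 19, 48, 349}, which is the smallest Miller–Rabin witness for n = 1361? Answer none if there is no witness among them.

none

n − 1 = 1360 = 2^4 · 85, so s = 4 and d = 85.
Base 5: x_0 = 5^85 mod 1361 = 614. x_0 is neither 1 nor 1360, so continue squaring. x_1 = 614^2 mod 1361 = 1360. x_1 ≡ −1, so 5 is not a witness.
Base 19: x_0 = 19^85 mod 1361 = 1253. x_0 is neither 1 nor 1360, so continue squaring. x_1 = 1253^2 mod 1361 = 776. x_2 = 776^2 mod 1361 = 614. x_3 = 614^2 mod 1361 = 1360. x_3 ≡ −1, so 19 is not a witness.
Base 48: x_0 = 48^85 mod 1361 = 787. x_0 is neither 1 nor 1360, so continue squaring. x_1 = 787^2 mod 1361 = 114. x_2 = 114^2 mod 1361 = 747. x_3 = 747^2 mod 1361 = 1360. x_3 ≡ −1, so 48 is not a witness.
Base 349: x_0 = 349^85 mod 1361 = 377. x_0 is neither 1 nor 1360, so continue squaring. x_1 = 377^2 mod 1361 = 585. x_2 = 585^2 mod 1361 = 614. x_3 = 614^2 mod 1361 = 1360. x_3 ≡ −1, so 349 is not a witness.
No listed base is a witness for 1361.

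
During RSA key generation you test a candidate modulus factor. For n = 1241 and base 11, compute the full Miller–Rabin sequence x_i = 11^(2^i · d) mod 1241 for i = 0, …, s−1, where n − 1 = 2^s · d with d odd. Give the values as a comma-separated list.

n − 1 = 1240 = 2^3 · 155, so s = 3 and d = 155.
x_0 = 11^155 mod 1241 = 1202.
x_1 = 1202^2 mod 1241 = 280.
x_2 = 280^2 mod 1241 = 217.

1202, 280, 217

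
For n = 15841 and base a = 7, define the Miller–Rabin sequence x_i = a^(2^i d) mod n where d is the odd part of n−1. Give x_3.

6790

n − 1 = 15840 = 2^5 · 495, so s = 5 and d = 495.
x_0 = 7^495 mod 15841 = 12432.
x_1 = 12432^2 mod 15841 = 9828.
x_2 = 9828^2 mod 15841 = 7007.
x_3 = 7007^2 mod 15841 = 6790.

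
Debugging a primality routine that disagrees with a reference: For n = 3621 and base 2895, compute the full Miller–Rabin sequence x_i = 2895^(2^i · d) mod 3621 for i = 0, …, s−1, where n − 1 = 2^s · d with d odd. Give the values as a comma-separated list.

318, 3357

n − 1 = 3620 = 2^2 · 905, so s = 2 and d = 905.
x_0 = 2895^905 mod 3621 = 318.
x_1 = 318^2 mod 3621 = 3357.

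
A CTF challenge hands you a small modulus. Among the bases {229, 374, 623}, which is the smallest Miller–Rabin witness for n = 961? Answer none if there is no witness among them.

n − 1 = 960 = 2^6 · 15, so s = 6 and d = 15.
Base 229: x_0 = 229^15 mod 961 = 960. x_0 = 960 ≡ −1, so 229 is not a witness.
Base 374: x_0 = 374^15 mod 961 = 1. x_0 = 1, so 374 is not a witness.
Base 623: x_0 = 623^15 mod 961 = 960. x_0 = 960 ≡ −1, so 623 is not a witness.
No listed base is a witness for 961.

none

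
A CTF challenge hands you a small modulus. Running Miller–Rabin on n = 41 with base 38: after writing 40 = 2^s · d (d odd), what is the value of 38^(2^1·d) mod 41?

n − 1 = 40 = 2^3 · 5, so s = 3 and d = 5.
Repeated squaring mod 41: 38^1 ≡ 38, 38^2 ≡ 9, 38^4 ≡ 40.
5 = 4 + 1, so 38^5 ≡ 40·38 ≡ 3 (mod 41).
x_0 = 3.
x_1 = 3^2 mod 41 = 9.

9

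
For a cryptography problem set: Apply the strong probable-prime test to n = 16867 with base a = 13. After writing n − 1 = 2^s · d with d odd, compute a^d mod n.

n − 1 = 16866 = 2^1 · 8433, so s = 1 and d = 8433.
13^8433 mod 16867 = 11232.

11232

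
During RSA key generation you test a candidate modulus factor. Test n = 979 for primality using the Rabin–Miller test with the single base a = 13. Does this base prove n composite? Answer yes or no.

n − 1 = 978 = 2^1 · 489, so s = 1 and d = 489.
x_0 = 13^489 mod 979 = 193.
x_0 ∉ {1, 978} and s = 1, so 13 is a Miller–Rabin witness and 979 is composite.

yes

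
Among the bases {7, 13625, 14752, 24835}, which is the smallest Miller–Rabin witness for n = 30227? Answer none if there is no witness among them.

7

n − 1 = 30226 = 2^1 · 15113, so s = 1 and d = 15113.
Base 7: x_0 = 7^15113 mod 30227 = 18436. x_0 ∉ {1, 30226} and s = 1, so 7 is a Miller–Rabin witness and 30227 is composite.
Base 13625: x_0 = 13625^15113 mod 30227 = 14818. x_0 ∉ {1, 30226} and s = 1, so 13625 is a Miller–Rabin witness and 30227 is composite.
Base 14752: x_0 = 14752^15113 mod 30227 = 16961. x_0 ∉ {1, 30226} and s = 1, so 14752 is a Miller–Rabin witness and 30227 is composite.
Base 24835: x_0 = 24835^15113 mod 30227 = 13520. x_0 ∉ {1, 30226} and s = 1, so 24835 is a Miller–Rabin witness and 30227 is composite.
The smallest witness among the given bases is 7.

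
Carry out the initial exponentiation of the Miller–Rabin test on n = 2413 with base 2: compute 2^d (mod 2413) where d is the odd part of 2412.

1272

n − 1 = 2412 = 2^2 · 603, so s = 2 and d = 603.
2^603 mod 2413 = 1272.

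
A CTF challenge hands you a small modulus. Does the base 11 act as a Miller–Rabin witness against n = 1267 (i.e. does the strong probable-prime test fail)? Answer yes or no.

yes

n − 1 = 1266 = 2^1 · 633, so s = 1 and d = 633.
x_0 = 11^633 mod 1267 = 64.
x_0 ∉ {1, 1266} and s = 1, so 11 is a Miller–Rabin witness and 1267 is composite.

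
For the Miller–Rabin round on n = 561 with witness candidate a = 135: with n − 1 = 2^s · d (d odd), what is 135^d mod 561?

n − 1 = 560 = 2^4 · 35, so s = 4 and d = 35.
135^35 mod 561 = 441.

441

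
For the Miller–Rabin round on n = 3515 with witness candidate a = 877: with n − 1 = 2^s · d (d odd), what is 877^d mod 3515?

n − 1 = 3514 = 2^1 · 1757, so s = 1 and d = 1757.
877^1757 mod 3515 = 2822.

2822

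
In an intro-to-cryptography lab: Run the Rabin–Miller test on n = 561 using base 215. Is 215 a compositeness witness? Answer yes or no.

yes

n − 1 = 560 = 2^4 · 35, so s = 4 and d = 35.
Repeated squaring mod 561: 215^1 ≡ 215, 215^2 ≡ 223, 215^4 ≡ 361, 215^8 ≡ 169, 215^16 ≡ 511, 215^32 ≡ 256.
35 = 32 + 2 + 1, so 215^35 ≡ 256·223·215 ≡ 362 (mod 561).
x_0 = 215^35 mod 561 = 362.
x_0 is neither 1 nor 560, so continue squaring.
x_1 = 362^2 mod 561 = 331.
x_2 = 331^2 mod 561 = 166.
x_3 = 166^2 mod 561 = 67.
Reached i = s−1 = 3 without hitting −1: 215 is a Miller–Rabin witness and 561 is composite.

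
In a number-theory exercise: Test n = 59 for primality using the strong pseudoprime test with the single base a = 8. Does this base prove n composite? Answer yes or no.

no

n − 1 = 58 = 2^1 · 29, so s = 1 and d = 29.
x_0 = 8^29 mod 59 = 58.
x_0 = 58 ≡ −1, so 8 is not a witness.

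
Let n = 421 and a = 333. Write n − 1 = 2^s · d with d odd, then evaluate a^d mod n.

29

n − 1 = 420 = 2^2 · 105, so s = 2 and d = 105.
333^105 mod 421 = 29.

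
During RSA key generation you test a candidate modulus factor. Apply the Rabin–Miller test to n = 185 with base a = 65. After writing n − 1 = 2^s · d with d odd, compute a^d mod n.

40

n − 1 = 184 = 2^3 · 23, so s = 3 and d = 23.
Repeated squaring mod 185: 65^1 ≡ 65, 65^2 ≡ 155, 65^4 ≡ 160, 65^8 ≡ 70, 65^16 ≡ 90.
23 = 16 + 4 + 2 + 1, so 65^23 ≡ 90·160·155·65 ≡ 40 (mod 185).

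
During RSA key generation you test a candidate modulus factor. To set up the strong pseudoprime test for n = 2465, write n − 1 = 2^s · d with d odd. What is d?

Halving: 2464 → 1232 → 616 → 308 → 154 → 77; 77 is odd.
So 2464 = 2^5 · 77.

77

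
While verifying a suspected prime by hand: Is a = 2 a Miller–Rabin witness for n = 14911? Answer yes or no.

yes

n − 1 = 14910 = 2^1 · 7455, so s = 1 and d = 7455.
x_0 = 2^7455 mod 14911 = 8185.
x_0 ∉ {1, 14910} and s = 1, so 2 is a Miller–Rabin witness and 14911 is composite.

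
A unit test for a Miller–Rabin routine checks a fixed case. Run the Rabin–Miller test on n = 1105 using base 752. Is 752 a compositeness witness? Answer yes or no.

n − 1 = 1104 = 2^4 · 69, so s = 4 and d = 69.
x_0 = 752^69 mod 1105 = 242.
x_0 is neither 1 nor 1104, so continue squaring.
x_1 = 242^2 mod 1105 = 1104.
x_1 ≡ −1, so 752 is not a witness.

no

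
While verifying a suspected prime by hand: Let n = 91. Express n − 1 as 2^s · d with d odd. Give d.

45

Halving: 90 → 45; 45 is odd.
So 90 = 2^1 · 45.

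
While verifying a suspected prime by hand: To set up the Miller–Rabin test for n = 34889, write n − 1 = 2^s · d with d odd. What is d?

Halving: 34888 → 17444 → 8722 → 4361; 4361 is odd.
So 34888 = 2^3 · 4361.

4361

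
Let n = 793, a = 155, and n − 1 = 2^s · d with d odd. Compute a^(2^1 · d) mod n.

27

n − 1 = 792 = 2^3 · 99, so s = 3 and d = 99.
x_0 = 155^99 mod 793 = 220.
x_1 = 220^2 mod 793 = 27.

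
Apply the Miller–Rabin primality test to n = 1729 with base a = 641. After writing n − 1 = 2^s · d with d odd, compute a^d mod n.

n − 1 = 1728 = 2^6 · 27, so s = 6 and d = 27.
Repeated squaring mod 1729: 641^1 ≡ 641, 641^2 ≡ 1108, 641^4 ≡ 74, 641^8 ≡ 289, 641^16 ≡ 529.
27 = 16 + 8 + 2 + 1, so 641^27 ≡ 529·289·1108·641 ≡ 246 (mod 1729).

246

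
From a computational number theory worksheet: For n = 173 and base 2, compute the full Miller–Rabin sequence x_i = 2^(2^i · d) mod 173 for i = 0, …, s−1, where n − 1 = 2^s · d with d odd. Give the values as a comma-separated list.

80, 172

n − 1 = 172 = 2^2 · 43, so s = 2 and d = 43.
x_0 = 2^43 mod 173 = 80.
x_1 = 80^2 mod 173 = 172.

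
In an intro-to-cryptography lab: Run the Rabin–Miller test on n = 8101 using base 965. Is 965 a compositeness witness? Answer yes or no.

n − 1 = 8100 = 2^2 · 2025, so s = 2 and d = 2025.
x_0 = 965^2025 mod 8101 = 90.
x_0 is neither 1 nor 8100, so continue squaring.
x_1 = 90^2 mod 8101 = 8100.
x_1 ≡ −1, so 965 is not a witness.

no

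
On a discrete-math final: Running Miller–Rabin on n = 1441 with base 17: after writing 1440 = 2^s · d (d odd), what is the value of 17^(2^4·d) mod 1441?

969

n − 1 = 1440 = 2^5 · 45, so s = 5 and d = 45.
x_0 = 17^45 mod 1441 = 1099.
x_1 = 1099^2 mod 1441 = 243.
x_2 = 243^2 mod 1441 = 1409.
x_3 = 1409^2 mod 1441 = 1024.
x_4 = 1024^2 mod 1441 = 969.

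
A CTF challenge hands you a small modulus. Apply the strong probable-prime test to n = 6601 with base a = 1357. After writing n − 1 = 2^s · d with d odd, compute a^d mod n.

6026

n − 1 = 6600 = 2^3 · 825, so s = 3 and d = 825.
1357^825 mod 6601 = 6026.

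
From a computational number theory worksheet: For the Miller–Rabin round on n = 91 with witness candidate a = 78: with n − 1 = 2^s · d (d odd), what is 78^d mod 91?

78

n − 1 = 90 = 2^1 · 45, so s = 1 and d = 45.
78^45 mod 91 = 78.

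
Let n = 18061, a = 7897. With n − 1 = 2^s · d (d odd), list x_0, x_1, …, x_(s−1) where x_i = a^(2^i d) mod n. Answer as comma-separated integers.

1, 1

n − 1 = 18060 = 2^2 · 4515, so s = 2 and d = 4515.
x_0 = 7897^4515 mod 18061 = 1.
x_1 = 1^2 mod 18061 = 1.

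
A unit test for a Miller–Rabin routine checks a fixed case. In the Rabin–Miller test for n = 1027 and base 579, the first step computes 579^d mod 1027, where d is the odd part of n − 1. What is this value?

n − 1 = 1026 = 2^1 · 513, so s = 1 and d = 513.
Repeated squaring mod 1027: 579^1 ≡ 579, 579^2 ≡ 439, 579^4 ≡ 672, 579^8 ≡ 731, 579^16 ≡ 321, 579^32 ≡ 341, 579^64 ≡ 230, 579^128 ≡ 523, 579^256 ≡ 347, 579^512 ≡ 250.
513 = 512 + 1, so 579^513 ≡ 250·579 ≡ 970 (mod 1027).

970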